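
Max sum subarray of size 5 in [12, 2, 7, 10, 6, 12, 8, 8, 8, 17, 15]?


[0:5]: 37
[1:6]: 37
[2:7]: 43
[3:8]: 44
[4:9]: 42
[5:10]: 53
[6:11]: 56

Max: 56 at [6:11]


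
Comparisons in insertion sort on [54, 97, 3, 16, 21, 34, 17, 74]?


Algorithm: insertion sort
Input: [54, 97, 3, 16, 21, 34, 17, 74]
Sorted: [3, 16, 17, 21, 34, 54, 74, 97]

19


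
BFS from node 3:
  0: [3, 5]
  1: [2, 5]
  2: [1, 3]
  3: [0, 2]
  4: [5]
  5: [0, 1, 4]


Visit 3, enqueue [0, 2]
Visit 0, enqueue [5]
Visit 2, enqueue [1]
Visit 5, enqueue [4]
Visit 1, enqueue []
Visit 4, enqueue []

BFS order: [3, 0, 2, 5, 1, 4]


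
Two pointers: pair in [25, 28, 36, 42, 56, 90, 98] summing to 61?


lo=0(25)+hi=6(98)=123
lo=0(25)+hi=5(90)=115
lo=0(25)+hi=4(56)=81
lo=0(25)+hi=3(42)=67
lo=0(25)+hi=2(36)=61

Yes: 25+36=61


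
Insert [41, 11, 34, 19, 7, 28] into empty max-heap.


Insert 41: [41]
Insert 11: [41, 11]
Insert 34: [41, 11, 34]
Insert 19: [41, 19, 34, 11]
Insert 7: [41, 19, 34, 11, 7]
Insert 28: [41, 19, 34, 11, 7, 28]

Final heap: [41, 19, 34, 11, 7, 28]


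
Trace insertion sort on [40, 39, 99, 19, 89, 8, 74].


Initial: [40, 39, 99, 19, 89, 8, 74]
Insert 39: [39, 40, 99, 19, 89, 8, 74]
Insert 99: [39, 40, 99, 19, 89, 8, 74]
Insert 19: [19, 39, 40, 99, 89, 8, 74]
Insert 89: [19, 39, 40, 89, 99, 8, 74]
Insert 8: [8, 19, 39, 40, 89, 99, 74]
Insert 74: [8, 19, 39, 40, 74, 89, 99]

Sorted: [8, 19, 39, 40, 74, 89, 99]


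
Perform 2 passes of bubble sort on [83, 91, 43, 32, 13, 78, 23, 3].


Initial: [83, 91, 43, 32, 13, 78, 23, 3]
Pass 1: [83, 43, 32, 13, 78, 23, 3, 91] (6 swaps)
Pass 2: [43, 32, 13, 78, 23, 3, 83, 91] (6 swaps)

After 2 passes: [43, 32, 13, 78, 23, 3, 83, 91]


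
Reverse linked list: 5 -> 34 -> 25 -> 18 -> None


Step 1: curr=5, set curr.next=prev(None) | reversed so far: 5
Step 2: curr=34, set curr.next=prev(5) | reversed so far: 34 -> 5
Step 3: curr=25, set curr.next=prev(34) | reversed so far: 25 -> 34 -> 5
Step 4: curr=18, set curr.next=prev(25) | reversed so far: 18 -> 25 -> 34 -> 5

18 -> 25 -> 34 -> 5 -> None


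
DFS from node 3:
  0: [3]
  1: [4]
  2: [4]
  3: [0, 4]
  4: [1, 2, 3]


Visit 3, push [4, 0]
Visit 0, push []
Visit 4, push [2, 1]
Visit 1, push []
Visit 2, push []

DFS order: [3, 0, 4, 1, 2]


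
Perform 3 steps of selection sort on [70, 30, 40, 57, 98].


Initial: [70, 30, 40, 57, 98]
Step 1: min=30 at 1
  Swap: [30, 70, 40, 57, 98]
Step 2: min=40 at 2
  Swap: [30, 40, 70, 57, 98]
Step 3: min=57 at 3
  Swap: [30, 40, 57, 70, 98]

After 3 steps: [30, 40, 57, 70, 98]


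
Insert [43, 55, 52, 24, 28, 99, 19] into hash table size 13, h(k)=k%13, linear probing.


Insert 43: h=4 -> slot 4
Insert 55: h=3 -> slot 3
Insert 52: h=0 -> slot 0
Insert 24: h=11 -> slot 11
Insert 28: h=2 -> slot 2
Insert 99: h=8 -> slot 8
Insert 19: h=6 -> slot 6

Table: [52, None, 28, 55, 43, None, 19, None, 99, None, None, 24, None]


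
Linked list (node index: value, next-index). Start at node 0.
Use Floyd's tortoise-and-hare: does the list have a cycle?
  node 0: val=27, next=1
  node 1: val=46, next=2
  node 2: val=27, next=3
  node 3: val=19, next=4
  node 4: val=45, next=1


Floyd's tortoise (slow, +1) and hare (fast, +2):
  init: slow=0, fast=0
  step 1: slow=1, fast=2
  step 2: slow=2, fast=4
  step 3: slow=3, fast=2
  step 4: slow=4, fast=4
  slow == fast at node 4: cycle detected

Cycle: yes


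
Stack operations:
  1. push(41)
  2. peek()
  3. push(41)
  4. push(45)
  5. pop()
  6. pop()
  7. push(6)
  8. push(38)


push(41) -> [41]
peek()->41
push(41) -> [41, 41]
push(45) -> [41, 41, 45]
pop()->45, [41, 41]
pop()->41, [41]
push(6) -> [41, 6]
push(38) -> [41, 6, 38]

Final stack: [41, 6, 38]


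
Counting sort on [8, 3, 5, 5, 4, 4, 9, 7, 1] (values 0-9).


Input: [8, 3, 5, 5, 4, 4, 9, 7, 1]
Counts: [0, 1, 0, 1, 2, 2, 0, 1, 1, 1]

Sorted: [1, 3, 4, 4, 5, 5, 7, 8, 9]


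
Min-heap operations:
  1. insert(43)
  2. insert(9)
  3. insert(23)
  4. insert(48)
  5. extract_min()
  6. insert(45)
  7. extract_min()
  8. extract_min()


insert(43) -> [43]
insert(9) -> [9, 43]
insert(23) -> [9, 43, 23]
insert(48) -> [9, 43, 23, 48]
extract_min()->9, [23, 43, 48]
insert(45) -> [23, 43, 48, 45]
extract_min()->23, [43, 45, 48]
extract_min()->43, [45, 48]

Final heap: [45, 48]


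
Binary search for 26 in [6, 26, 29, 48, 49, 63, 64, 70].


Step 1: lo=0, hi=7, mid=3, val=48
Step 2: lo=0, hi=2, mid=1, val=26

Found at index 1


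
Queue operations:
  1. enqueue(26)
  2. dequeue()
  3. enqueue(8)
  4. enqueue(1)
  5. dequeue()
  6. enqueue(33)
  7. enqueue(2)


enqueue(26) -> [26]
dequeue()->26, []
enqueue(8) -> [8]
enqueue(1) -> [8, 1]
dequeue()->8, [1]
enqueue(33) -> [1, 33]
enqueue(2) -> [1, 33, 2]

Final queue: [1, 33, 2]


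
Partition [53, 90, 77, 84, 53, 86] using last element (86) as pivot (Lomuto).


Pivot: 86
  53 <= 86: advance i (no swap)
  77 <= 86: swap -> [53, 77, 90, 84, 53, 86]
  84 <= 86: swap -> [53, 77, 84, 90, 53, 86]
  53 <= 86: swap -> [53, 77, 84, 53, 90, 86]
Place pivot at 4: [53, 77, 84, 53, 86, 90]

Partitioned: [53, 77, 84, 53, 86, 90]


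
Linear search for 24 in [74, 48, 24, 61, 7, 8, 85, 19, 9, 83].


i=0: 74!=24
i=1: 48!=24
i=2: 24==24 found!

Found at 2, 3 comps


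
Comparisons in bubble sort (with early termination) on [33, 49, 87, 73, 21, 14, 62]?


Algorithm: bubble sort (with early termination)
Input: [33, 49, 87, 73, 21, 14, 62]
Sorted: [14, 21, 33, 49, 62, 73, 87]

21


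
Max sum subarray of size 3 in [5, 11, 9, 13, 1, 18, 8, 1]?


[0:3]: 25
[1:4]: 33
[2:5]: 23
[3:6]: 32
[4:7]: 27
[5:8]: 27

Max: 33 at [1:4]


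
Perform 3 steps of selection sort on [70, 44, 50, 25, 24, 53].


Initial: [70, 44, 50, 25, 24, 53]
Step 1: min=24 at 4
  Swap: [24, 44, 50, 25, 70, 53]
Step 2: min=25 at 3
  Swap: [24, 25, 50, 44, 70, 53]
Step 3: min=44 at 3
  Swap: [24, 25, 44, 50, 70, 53]

After 3 steps: [24, 25, 44, 50, 70, 53]


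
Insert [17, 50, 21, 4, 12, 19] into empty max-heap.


Insert 17: [17]
Insert 50: [50, 17]
Insert 21: [50, 17, 21]
Insert 4: [50, 17, 21, 4]
Insert 12: [50, 17, 21, 4, 12]
Insert 19: [50, 17, 21, 4, 12, 19]

Final heap: [50, 17, 21, 4, 12, 19]


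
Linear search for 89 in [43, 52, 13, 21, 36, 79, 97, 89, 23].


i=0: 43!=89
i=1: 52!=89
i=2: 13!=89
i=3: 21!=89
i=4: 36!=89
i=5: 79!=89
i=6: 97!=89
i=7: 89==89 found!

Found at 7, 8 comps


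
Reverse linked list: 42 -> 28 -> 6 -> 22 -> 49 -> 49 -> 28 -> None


Step 1: curr=42, set curr.next=prev(None) | reversed so far: 42
Step 2: curr=28, set curr.next=prev(42) | reversed so far: 28 -> 42
Step 3: curr=6, set curr.next=prev(28) | reversed so far: 6 -> 28 -> 42
Step 4: curr=22, set curr.next=prev(6) | reversed so far: 22 -> 6 -> 28 -> 42
Step 5: curr=49, set curr.next=prev(22) | reversed so far: 49 -> 22 -> 6 -> 28 -> 42
Step 6: curr=49, set curr.next=prev(49) | reversed so far: 49 -> 49 -> 22 -> 6 -> 28 -> 42
Step 7: curr=28, set curr.next=prev(49) | reversed so far: 28 -> 49 -> 49 -> 22 -> 6 -> 28 -> 42

28 -> 49 -> 49 -> 22 -> 6 -> 28 -> 42 -> None


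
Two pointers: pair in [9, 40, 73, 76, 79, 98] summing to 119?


lo=0(9)+hi=5(98)=107
lo=1(40)+hi=5(98)=138
lo=1(40)+hi=4(79)=119

Yes: 40+79=119


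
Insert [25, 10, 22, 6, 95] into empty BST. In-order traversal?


Insert 25: root
Insert 10: L from 25
Insert 22: L from 25 -> R from 10
Insert 6: L from 25 -> L from 10
Insert 95: R from 25

In-order: [6, 10, 22, 25, 95]


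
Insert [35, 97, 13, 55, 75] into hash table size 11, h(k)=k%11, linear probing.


Insert 35: h=2 -> slot 2
Insert 97: h=9 -> slot 9
Insert 13: h=2, 1 probes -> slot 3
Insert 55: h=0 -> slot 0
Insert 75: h=9, 1 probes -> slot 10

Table: [55, None, 35, 13, None, None, None, None, None, 97, 75]


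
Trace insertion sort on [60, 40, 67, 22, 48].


Initial: [60, 40, 67, 22, 48]
Insert 40: [40, 60, 67, 22, 48]
Insert 67: [40, 60, 67, 22, 48]
Insert 22: [22, 40, 60, 67, 48]
Insert 48: [22, 40, 48, 60, 67]

Sorted: [22, 40, 48, 60, 67]


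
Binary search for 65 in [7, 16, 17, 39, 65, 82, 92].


Step 1: lo=0, hi=6, mid=3, val=39
Step 2: lo=4, hi=6, mid=5, val=82
Step 3: lo=4, hi=4, mid=4, val=65

Found at index 4


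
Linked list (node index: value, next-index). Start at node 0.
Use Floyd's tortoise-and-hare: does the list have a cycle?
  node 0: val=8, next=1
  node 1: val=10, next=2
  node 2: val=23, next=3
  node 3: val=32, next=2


Floyd's tortoise (slow, +1) and hare (fast, +2):
  init: slow=0, fast=0
  step 1: slow=1, fast=2
  step 2: slow=2, fast=2
  slow == fast at node 2: cycle detected

Cycle: yes


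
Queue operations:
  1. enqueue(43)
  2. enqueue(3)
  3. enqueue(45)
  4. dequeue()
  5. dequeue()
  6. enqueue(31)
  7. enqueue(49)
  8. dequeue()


enqueue(43) -> [43]
enqueue(3) -> [43, 3]
enqueue(45) -> [43, 3, 45]
dequeue()->43, [3, 45]
dequeue()->3, [45]
enqueue(31) -> [45, 31]
enqueue(49) -> [45, 31, 49]
dequeue()->45, [31, 49]

Final queue: [31, 49]


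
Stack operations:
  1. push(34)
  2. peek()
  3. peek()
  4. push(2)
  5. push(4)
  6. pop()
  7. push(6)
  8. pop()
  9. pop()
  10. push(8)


push(34) -> [34]
peek()->34
peek()->34
push(2) -> [34, 2]
push(4) -> [34, 2, 4]
pop()->4, [34, 2]
push(6) -> [34, 2, 6]
pop()->6, [34, 2]
pop()->2, [34]
push(8) -> [34, 8]

Final stack: [34, 8]


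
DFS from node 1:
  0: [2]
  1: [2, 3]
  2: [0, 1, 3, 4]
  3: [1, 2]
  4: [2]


Visit 1, push [3, 2]
Visit 2, push [4, 3, 0]
Visit 0, push []
Visit 3, push []
Visit 4, push []

DFS order: [1, 2, 0, 3, 4]


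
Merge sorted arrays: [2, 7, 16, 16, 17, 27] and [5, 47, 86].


Take 2 from A
Take 5 from B
Take 7 from A
Take 16 from A
Take 16 from A
Take 17 from A
Take 27 from A

Merged: [2, 5, 7, 16, 16, 17, 27, 47, 86]


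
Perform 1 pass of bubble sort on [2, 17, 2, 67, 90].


Initial: [2, 17, 2, 67, 90]
Pass 1: [2, 2, 17, 67, 90] (1 swaps)

After 1 pass: [2, 2, 17, 67, 90]


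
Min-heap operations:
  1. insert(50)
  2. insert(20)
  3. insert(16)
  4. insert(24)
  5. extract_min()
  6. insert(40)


insert(50) -> [50]
insert(20) -> [20, 50]
insert(16) -> [16, 50, 20]
insert(24) -> [16, 24, 20, 50]
extract_min()->16, [20, 24, 50]
insert(40) -> [20, 24, 50, 40]

Final heap: [20, 24, 50, 40]


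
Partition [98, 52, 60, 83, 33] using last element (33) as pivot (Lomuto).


Pivot: 33
Place pivot at 0: [33, 52, 60, 83, 98]

Partitioned: [33, 52, 60, 83, 98]


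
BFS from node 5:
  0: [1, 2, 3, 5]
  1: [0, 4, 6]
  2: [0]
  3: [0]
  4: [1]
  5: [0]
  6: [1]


Visit 5, enqueue [0]
Visit 0, enqueue [1, 2, 3]
Visit 1, enqueue [4, 6]
Visit 2, enqueue []
Visit 3, enqueue []
Visit 4, enqueue []
Visit 6, enqueue []

BFS order: [5, 0, 1, 2, 3, 4, 6]


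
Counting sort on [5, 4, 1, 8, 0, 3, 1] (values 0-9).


Input: [5, 4, 1, 8, 0, 3, 1]
Counts: [1, 2, 0, 1, 1, 1, 0, 0, 1, 0]

Sorted: [0, 1, 1, 3, 4, 5, 8]


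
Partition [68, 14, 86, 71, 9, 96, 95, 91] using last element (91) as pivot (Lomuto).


Pivot: 91
  68 <= 91: advance i (no swap)
  14 <= 91: advance i (no swap)
  86 <= 91: advance i (no swap)
  71 <= 91: advance i (no swap)
  9 <= 91: advance i (no swap)
Place pivot at 5: [68, 14, 86, 71, 9, 91, 95, 96]

Partitioned: [68, 14, 86, 71, 9, 91, 95, 96]


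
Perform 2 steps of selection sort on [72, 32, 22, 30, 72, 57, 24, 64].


Initial: [72, 32, 22, 30, 72, 57, 24, 64]
Step 1: min=22 at 2
  Swap: [22, 32, 72, 30, 72, 57, 24, 64]
Step 2: min=24 at 6
  Swap: [22, 24, 72, 30, 72, 57, 32, 64]

After 2 steps: [22, 24, 72, 30, 72, 57, 32, 64]


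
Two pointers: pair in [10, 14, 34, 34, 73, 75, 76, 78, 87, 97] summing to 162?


lo=0(10)+hi=9(97)=107
lo=1(14)+hi=9(97)=111
lo=2(34)+hi=9(97)=131
lo=3(34)+hi=9(97)=131
lo=4(73)+hi=9(97)=170
lo=4(73)+hi=8(87)=160
lo=5(75)+hi=8(87)=162

Yes: 75+87=162


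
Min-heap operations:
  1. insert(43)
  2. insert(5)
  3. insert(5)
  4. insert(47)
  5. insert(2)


insert(43) -> [43]
insert(5) -> [5, 43]
insert(5) -> [5, 43, 5]
insert(47) -> [5, 43, 5, 47]
insert(2) -> [2, 5, 5, 47, 43]

Final heap: [2, 5, 5, 47, 43]


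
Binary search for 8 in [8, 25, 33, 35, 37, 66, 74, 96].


Step 1: lo=0, hi=7, mid=3, val=35
Step 2: lo=0, hi=2, mid=1, val=25
Step 3: lo=0, hi=0, mid=0, val=8

Found at index 0


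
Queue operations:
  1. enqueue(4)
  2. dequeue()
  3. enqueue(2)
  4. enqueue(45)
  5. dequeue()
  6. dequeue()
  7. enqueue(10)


enqueue(4) -> [4]
dequeue()->4, []
enqueue(2) -> [2]
enqueue(45) -> [2, 45]
dequeue()->2, [45]
dequeue()->45, []
enqueue(10) -> [10]

Final queue: [10]


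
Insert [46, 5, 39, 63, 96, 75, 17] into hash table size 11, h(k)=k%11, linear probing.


Insert 46: h=2 -> slot 2
Insert 5: h=5 -> slot 5
Insert 39: h=6 -> slot 6
Insert 63: h=8 -> slot 8
Insert 96: h=8, 1 probes -> slot 9
Insert 75: h=9, 1 probes -> slot 10
Insert 17: h=6, 1 probes -> slot 7

Table: [None, None, 46, None, None, 5, 39, 17, 63, 96, 75]


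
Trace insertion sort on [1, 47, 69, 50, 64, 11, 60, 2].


Initial: [1, 47, 69, 50, 64, 11, 60, 2]
Insert 47: [1, 47, 69, 50, 64, 11, 60, 2]
Insert 69: [1, 47, 69, 50, 64, 11, 60, 2]
Insert 50: [1, 47, 50, 69, 64, 11, 60, 2]
Insert 64: [1, 47, 50, 64, 69, 11, 60, 2]
Insert 11: [1, 11, 47, 50, 64, 69, 60, 2]
Insert 60: [1, 11, 47, 50, 60, 64, 69, 2]
Insert 2: [1, 2, 11, 47, 50, 60, 64, 69]

Sorted: [1, 2, 11, 47, 50, 60, 64, 69]


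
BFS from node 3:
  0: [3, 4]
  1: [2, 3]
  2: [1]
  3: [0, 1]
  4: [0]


Visit 3, enqueue [0, 1]
Visit 0, enqueue [4]
Visit 1, enqueue [2]
Visit 4, enqueue []
Visit 2, enqueue []

BFS order: [3, 0, 1, 4, 2]


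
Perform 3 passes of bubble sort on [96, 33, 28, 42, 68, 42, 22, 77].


Initial: [96, 33, 28, 42, 68, 42, 22, 77]
Pass 1: [33, 28, 42, 68, 42, 22, 77, 96] (7 swaps)
Pass 2: [28, 33, 42, 42, 22, 68, 77, 96] (3 swaps)
Pass 3: [28, 33, 42, 22, 42, 68, 77, 96] (1 swaps)

After 3 passes: [28, 33, 42, 22, 42, 68, 77, 96]


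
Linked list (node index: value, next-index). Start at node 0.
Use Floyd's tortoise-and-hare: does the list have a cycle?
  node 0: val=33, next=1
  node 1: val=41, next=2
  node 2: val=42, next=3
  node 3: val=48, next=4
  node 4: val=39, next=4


Floyd's tortoise (slow, +1) and hare (fast, +2):
  init: slow=0, fast=0
  step 1: slow=1, fast=2
  step 2: slow=2, fast=4
  step 3: slow=3, fast=4
  step 4: slow=4, fast=4
  slow == fast at node 4: cycle detected

Cycle: yes


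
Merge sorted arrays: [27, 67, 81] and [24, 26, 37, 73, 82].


Take 24 from B
Take 26 from B
Take 27 from A
Take 37 from B
Take 67 from A
Take 73 from B
Take 81 from A

Merged: [24, 26, 27, 37, 67, 73, 81, 82]


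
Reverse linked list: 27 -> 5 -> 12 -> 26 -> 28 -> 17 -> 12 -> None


Step 1: curr=27, set curr.next=prev(None) | reversed so far: 27
Step 2: curr=5, set curr.next=prev(27) | reversed so far: 5 -> 27
Step 3: curr=12, set curr.next=prev(5) | reversed so far: 12 -> 5 -> 27
Step 4: curr=26, set curr.next=prev(12) | reversed so far: 26 -> 12 -> 5 -> 27
Step 5: curr=28, set curr.next=prev(26) | reversed so far: 28 -> 26 -> 12 -> 5 -> 27
Step 6: curr=17, set curr.next=prev(28) | reversed so far: 17 -> 28 -> 26 -> 12 -> 5 -> 27
Step 7: curr=12, set curr.next=prev(17) | reversed so far: 12 -> 17 -> 28 -> 26 -> 12 -> 5 -> 27

12 -> 17 -> 28 -> 26 -> 12 -> 5 -> 27 -> None


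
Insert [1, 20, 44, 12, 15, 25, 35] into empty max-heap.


Insert 1: [1]
Insert 20: [20, 1]
Insert 44: [44, 1, 20]
Insert 12: [44, 12, 20, 1]
Insert 15: [44, 15, 20, 1, 12]
Insert 25: [44, 15, 25, 1, 12, 20]
Insert 35: [44, 15, 35, 1, 12, 20, 25]

Final heap: [44, 15, 35, 1, 12, 20, 25]


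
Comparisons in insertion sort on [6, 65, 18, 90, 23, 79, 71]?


Algorithm: insertion sort
Input: [6, 65, 18, 90, 23, 79, 71]
Sorted: [6, 18, 23, 65, 71, 79, 90]

12


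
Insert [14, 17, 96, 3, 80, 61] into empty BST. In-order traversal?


Insert 14: root
Insert 17: R from 14
Insert 96: R from 14 -> R from 17
Insert 3: L from 14
Insert 80: R from 14 -> R from 17 -> L from 96
Insert 61: R from 14 -> R from 17 -> L from 96 -> L from 80

In-order: [3, 14, 17, 61, 80, 96]


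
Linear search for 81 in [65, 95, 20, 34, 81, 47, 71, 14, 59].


i=0: 65!=81
i=1: 95!=81
i=2: 20!=81
i=3: 34!=81
i=4: 81==81 found!

Found at 4, 5 comps


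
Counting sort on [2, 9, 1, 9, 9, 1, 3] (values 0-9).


Input: [2, 9, 1, 9, 9, 1, 3]
Counts: [0, 2, 1, 1, 0, 0, 0, 0, 0, 3]

Sorted: [1, 1, 2, 3, 9, 9, 9]


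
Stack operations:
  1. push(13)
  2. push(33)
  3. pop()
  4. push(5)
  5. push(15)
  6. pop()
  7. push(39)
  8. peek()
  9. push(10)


push(13) -> [13]
push(33) -> [13, 33]
pop()->33, [13]
push(5) -> [13, 5]
push(15) -> [13, 5, 15]
pop()->15, [13, 5]
push(39) -> [13, 5, 39]
peek()->39
push(10) -> [13, 5, 39, 10]

Final stack: [13, 5, 39, 10]


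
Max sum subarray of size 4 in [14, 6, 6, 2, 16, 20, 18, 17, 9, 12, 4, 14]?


[0:4]: 28
[1:5]: 30
[2:6]: 44
[3:7]: 56
[4:8]: 71
[5:9]: 64
[6:10]: 56
[7:11]: 42
[8:12]: 39

Max: 71 at [4:8]


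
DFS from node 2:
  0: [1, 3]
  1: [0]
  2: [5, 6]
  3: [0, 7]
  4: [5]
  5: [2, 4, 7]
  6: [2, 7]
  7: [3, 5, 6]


Visit 2, push [6, 5]
Visit 5, push [7, 4]
Visit 4, push []
Visit 7, push [6, 3]
Visit 3, push [0]
Visit 0, push [1]
Visit 1, push []
Visit 6, push []

DFS order: [2, 5, 4, 7, 3, 0, 1, 6]


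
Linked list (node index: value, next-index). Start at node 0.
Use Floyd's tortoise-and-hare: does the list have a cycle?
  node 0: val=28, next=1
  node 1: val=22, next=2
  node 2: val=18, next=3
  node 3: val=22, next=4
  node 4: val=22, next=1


Floyd's tortoise (slow, +1) and hare (fast, +2):
  init: slow=0, fast=0
  step 1: slow=1, fast=2
  step 2: slow=2, fast=4
  step 3: slow=3, fast=2
  step 4: slow=4, fast=4
  slow == fast at node 4: cycle detected

Cycle: yes


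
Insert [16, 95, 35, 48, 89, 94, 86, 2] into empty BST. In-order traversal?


Insert 16: root
Insert 95: R from 16
Insert 35: R from 16 -> L from 95
Insert 48: R from 16 -> L from 95 -> R from 35
Insert 89: R from 16 -> L from 95 -> R from 35 -> R from 48
Insert 94: R from 16 -> L from 95 -> R from 35 -> R from 48 -> R from 89
Insert 86: R from 16 -> L from 95 -> R from 35 -> R from 48 -> L from 89
Insert 2: L from 16

In-order: [2, 16, 35, 48, 86, 89, 94, 95]


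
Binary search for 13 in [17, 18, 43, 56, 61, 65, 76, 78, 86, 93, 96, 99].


Step 1: lo=0, hi=11, mid=5, val=65
Step 2: lo=0, hi=4, mid=2, val=43
Step 3: lo=0, hi=1, mid=0, val=17

Not found


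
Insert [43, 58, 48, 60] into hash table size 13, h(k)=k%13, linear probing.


Insert 43: h=4 -> slot 4
Insert 58: h=6 -> slot 6
Insert 48: h=9 -> slot 9
Insert 60: h=8 -> slot 8

Table: [None, None, None, None, 43, None, 58, None, 60, 48, None, None, None]


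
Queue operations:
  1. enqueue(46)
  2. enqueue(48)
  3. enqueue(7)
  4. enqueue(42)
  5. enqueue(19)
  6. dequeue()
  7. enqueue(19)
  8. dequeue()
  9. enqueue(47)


enqueue(46) -> [46]
enqueue(48) -> [46, 48]
enqueue(7) -> [46, 48, 7]
enqueue(42) -> [46, 48, 7, 42]
enqueue(19) -> [46, 48, 7, 42, 19]
dequeue()->46, [48, 7, 42, 19]
enqueue(19) -> [48, 7, 42, 19, 19]
dequeue()->48, [7, 42, 19, 19]
enqueue(47) -> [7, 42, 19, 19, 47]

Final queue: [7, 42, 19, 19, 47]


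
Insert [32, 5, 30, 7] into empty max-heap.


Insert 32: [32]
Insert 5: [32, 5]
Insert 30: [32, 5, 30]
Insert 7: [32, 7, 30, 5]

Final heap: [32, 7, 30, 5]


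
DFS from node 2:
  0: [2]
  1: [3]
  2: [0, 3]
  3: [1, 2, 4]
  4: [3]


Visit 2, push [3, 0]
Visit 0, push []
Visit 3, push [4, 1]
Visit 1, push []
Visit 4, push []

DFS order: [2, 0, 3, 1, 4]


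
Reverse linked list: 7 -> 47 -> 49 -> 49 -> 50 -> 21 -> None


Step 1: curr=7, set curr.next=prev(None) | reversed so far: 7
Step 2: curr=47, set curr.next=prev(7) | reversed so far: 47 -> 7
Step 3: curr=49, set curr.next=prev(47) | reversed so far: 49 -> 47 -> 7
Step 4: curr=49, set curr.next=prev(49) | reversed so far: 49 -> 49 -> 47 -> 7
Step 5: curr=50, set curr.next=prev(49) | reversed so far: 50 -> 49 -> 49 -> 47 -> 7
Step 6: curr=21, set curr.next=prev(50) | reversed so far: 21 -> 50 -> 49 -> 49 -> 47 -> 7

21 -> 50 -> 49 -> 49 -> 47 -> 7 -> None


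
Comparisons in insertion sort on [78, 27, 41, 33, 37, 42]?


Algorithm: insertion sort
Input: [78, 27, 41, 33, 37, 42]
Sorted: [27, 33, 37, 41, 42, 78]

11


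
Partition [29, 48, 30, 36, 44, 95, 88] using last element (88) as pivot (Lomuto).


Pivot: 88
  29 <= 88: advance i (no swap)
  48 <= 88: advance i (no swap)
  30 <= 88: advance i (no swap)
  36 <= 88: advance i (no swap)
  44 <= 88: advance i (no swap)
Place pivot at 5: [29, 48, 30, 36, 44, 88, 95]

Partitioned: [29, 48, 30, 36, 44, 88, 95]


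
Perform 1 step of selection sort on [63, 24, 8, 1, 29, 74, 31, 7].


Initial: [63, 24, 8, 1, 29, 74, 31, 7]
Step 1: min=1 at 3
  Swap: [1, 24, 8, 63, 29, 74, 31, 7]

After 1 step: [1, 24, 8, 63, 29, 74, 31, 7]


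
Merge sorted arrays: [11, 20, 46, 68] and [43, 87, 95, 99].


Take 11 from A
Take 20 from A
Take 43 from B
Take 46 from A
Take 68 from A

Merged: [11, 20, 43, 46, 68, 87, 95, 99]


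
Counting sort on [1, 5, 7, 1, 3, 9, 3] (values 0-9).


Input: [1, 5, 7, 1, 3, 9, 3]
Counts: [0, 2, 0, 2, 0, 1, 0, 1, 0, 1]

Sorted: [1, 1, 3, 3, 5, 7, 9]


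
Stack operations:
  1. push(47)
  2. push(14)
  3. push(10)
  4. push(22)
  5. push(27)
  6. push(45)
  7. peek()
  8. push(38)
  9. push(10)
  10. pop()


push(47) -> [47]
push(14) -> [47, 14]
push(10) -> [47, 14, 10]
push(22) -> [47, 14, 10, 22]
push(27) -> [47, 14, 10, 22, 27]
push(45) -> [47, 14, 10, 22, 27, 45]
peek()->45
push(38) -> [47, 14, 10, 22, 27, 45, 38]
push(10) -> [47, 14, 10, 22, 27, 45, 38, 10]
pop()->10, [47, 14, 10, 22, 27, 45, 38]

Final stack: [47, 14, 10, 22, 27, 45, 38]


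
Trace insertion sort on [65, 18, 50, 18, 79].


Initial: [65, 18, 50, 18, 79]
Insert 18: [18, 65, 50, 18, 79]
Insert 50: [18, 50, 65, 18, 79]
Insert 18: [18, 18, 50, 65, 79]
Insert 79: [18, 18, 50, 65, 79]

Sorted: [18, 18, 50, 65, 79]


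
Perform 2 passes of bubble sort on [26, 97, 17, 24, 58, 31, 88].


Initial: [26, 97, 17, 24, 58, 31, 88]
Pass 1: [26, 17, 24, 58, 31, 88, 97] (5 swaps)
Pass 2: [17, 24, 26, 31, 58, 88, 97] (3 swaps)

After 2 passes: [17, 24, 26, 31, 58, 88, 97]


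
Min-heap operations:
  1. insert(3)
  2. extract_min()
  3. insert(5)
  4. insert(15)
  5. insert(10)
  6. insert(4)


insert(3) -> [3]
extract_min()->3, []
insert(5) -> [5]
insert(15) -> [5, 15]
insert(10) -> [5, 15, 10]
insert(4) -> [4, 5, 10, 15]

Final heap: [4, 5, 10, 15]


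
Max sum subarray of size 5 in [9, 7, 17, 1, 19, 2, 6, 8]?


[0:5]: 53
[1:6]: 46
[2:7]: 45
[3:8]: 36

Max: 53 at [0:5]


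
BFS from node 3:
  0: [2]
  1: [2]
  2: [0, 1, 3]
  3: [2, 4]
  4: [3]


Visit 3, enqueue [2, 4]
Visit 2, enqueue [0, 1]
Visit 4, enqueue []
Visit 0, enqueue []
Visit 1, enqueue []

BFS order: [3, 2, 4, 0, 1]


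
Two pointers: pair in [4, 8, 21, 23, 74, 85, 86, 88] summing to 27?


lo=0(4)+hi=7(88)=92
lo=0(4)+hi=6(86)=90
lo=0(4)+hi=5(85)=89
lo=0(4)+hi=4(74)=78
lo=0(4)+hi=3(23)=27

Yes: 4+23=27


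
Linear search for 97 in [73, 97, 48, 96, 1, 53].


i=0: 73!=97
i=1: 97==97 found!

Found at 1, 2 comps


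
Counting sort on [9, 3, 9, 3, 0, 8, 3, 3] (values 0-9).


Input: [9, 3, 9, 3, 0, 8, 3, 3]
Counts: [1, 0, 0, 4, 0, 0, 0, 0, 1, 2]

Sorted: [0, 3, 3, 3, 3, 8, 9, 9]


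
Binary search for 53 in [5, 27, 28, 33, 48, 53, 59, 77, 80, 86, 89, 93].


Step 1: lo=0, hi=11, mid=5, val=53

Found at index 5


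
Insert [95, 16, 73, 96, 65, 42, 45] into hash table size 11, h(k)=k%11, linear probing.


Insert 95: h=7 -> slot 7
Insert 16: h=5 -> slot 5
Insert 73: h=7, 1 probes -> slot 8
Insert 96: h=8, 1 probes -> slot 9
Insert 65: h=10 -> slot 10
Insert 42: h=9, 2 probes -> slot 0
Insert 45: h=1 -> slot 1

Table: [42, 45, None, None, None, 16, None, 95, 73, 96, 65]


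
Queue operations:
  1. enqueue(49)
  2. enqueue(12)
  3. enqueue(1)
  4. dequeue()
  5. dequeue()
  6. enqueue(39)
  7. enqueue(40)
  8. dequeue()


enqueue(49) -> [49]
enqueue(12) -> [49, 12]
enqueue(1) -> [49, 12, 1]
dequeue()->49, [12, 1]
dequeue()->12, [1]
enqueue(39) -> [1, 39]
enqueue(40) -> [1, 39, 40]
dequeue()->1, [39, 40]

Final queue: [39, 40]


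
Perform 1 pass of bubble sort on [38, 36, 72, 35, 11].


Initial: [38, 36, 72, 35, 11]
Pass 1: [36, 38, 35, 11, 72] (3 swaps)

After 1 pass: [36, 38, 35, 11, 72]


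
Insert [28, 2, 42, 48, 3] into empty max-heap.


Insert 28: [28]
Insert 2: [28, 2]
Insert 42: [42, 2, 28]
Insert 48: [48, 42, 28, 2]
Insert 3: [48, 42, 28, 2, 3]

Final heap: [48, 42, 28, 2, 3]


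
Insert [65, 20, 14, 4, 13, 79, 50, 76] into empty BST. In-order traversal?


Insert 65: root
Insert 20: L from 65
Insert 14: L from 65 -> L from 20
Insert 4: L from 65 -> L from 20 -> L from 14
Insert 13: L from 65 -> L from 20 -> L from 14 -> R from 4
Insert 79: R from 65
Insert 50: L from 65 -> R from 20
Insert 76: R from 65 -> L from 79

In-order: [4, 13, 14, 20, 50, 65, 76, 79]


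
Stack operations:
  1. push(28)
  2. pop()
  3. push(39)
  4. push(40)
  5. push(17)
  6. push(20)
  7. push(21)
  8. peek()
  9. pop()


push(28) -> [28]
pop()->28, []
push(39) -> [39]
push(40) -> [39, 40]
push(17) -> [39, 40, 17]
push(20) -> [39, 40, 17, 20]
push(21) -> [39, 40, 17, 20, 21]
peek()->21
pop()->21, [39, 40, 17, 20]

Final stack: [39, 40, 17, 20]


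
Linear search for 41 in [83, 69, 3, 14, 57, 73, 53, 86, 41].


i=0: 83!=41
i=1: 69!=41
i=2: 3!=41
i=3: 14!=41
i=4: 57!=41
i=5: 73!=41
i=6: 53!=41
i=7: 86!=41
i=8: 41==41 found!

Found at 8, 9 comps


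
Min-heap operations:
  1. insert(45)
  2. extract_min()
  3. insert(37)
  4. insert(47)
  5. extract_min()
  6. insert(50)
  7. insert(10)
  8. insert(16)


insert(45) -> [45]
extract_min()->45, []
insert(37) -> [37]
insert(47) -> [37, 47]
extract_min()->37, [47]
insert(50) -> [47, 50]
insert(10) -> [10, 50, 47]
insert(16) -> [10, 16, 47, 50]

Final heap: [10, 16, 47, 50]


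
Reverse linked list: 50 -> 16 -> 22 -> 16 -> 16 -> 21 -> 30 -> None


Step 1: curr=50, set curr.next=prev(None) | reversed so far: 50
Step 2: curr=16, set curr.next=prev(50) | reversed so far: 16 -> 50
Step 3: curr=22, set curr.next=prev(16) | reversed so far: 22 -> 16 -> 50
Step 4: curr=16, set curr.next=prev(22) | reversed so far: 16 -> 22 -> 16 -> 50
Step 5: curr=16, set curr.next=prev(16) | reversed so far: 16 -> 16 -> 22 -> 16 -> 50
Step 6: curr=21, set curr.next=prev(16) | reversed so far: 21 -> 16 -> 16 -> 22 -> 16 -> 50
Step 7: curr=30, set curr.next=prev(21) | reversed so far: 30 -> 21 -> 16 -> 16 -> 22 -> 16 -> 50

30 -> 21 -> 16 -> 16 -> 22 -> 16 -> 50 -> None


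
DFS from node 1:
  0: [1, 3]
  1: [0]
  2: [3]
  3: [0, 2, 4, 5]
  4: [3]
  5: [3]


Visit 1, push [0]
Visit 0, push [3]
Visit 3, push [5, 4, 2]
Visit 2, push []
Visit 4, push []
Visit 5, push []

DFS order: [1, 0, 3, 2, 4, 5]


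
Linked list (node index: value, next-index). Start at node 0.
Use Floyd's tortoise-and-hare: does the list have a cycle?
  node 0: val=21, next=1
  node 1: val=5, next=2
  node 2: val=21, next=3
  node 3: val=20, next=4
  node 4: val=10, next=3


Floyd's tortoise (slow, +1) and hare (fast, +2):
  init: slow=0, fast=0
  step 1: slow=1, fast=2
  step 2: slow=2, fast=4
  step 3: slow=3, fast=4
  step 4: slow=4, fast=4
  slow == fast at node 4: cycle detected

Cycle: yes


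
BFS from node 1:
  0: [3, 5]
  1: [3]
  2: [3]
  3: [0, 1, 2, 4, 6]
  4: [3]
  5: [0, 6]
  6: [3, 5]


Visit 1, enqueue [3]
Visit 3, enqueue [0, 2, 4, 6]
Visit 0, enqueue [5]
Visit 2, enqueue []
Visit 4, enqueue []
Visit 6, enqueue []
Visit 5, enqueue []

BFS order: [1, 3, 0, 2, 4, 6, 5]


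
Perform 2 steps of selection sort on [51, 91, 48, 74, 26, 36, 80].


Initial: [51, 91, 48, 74, 26, 36, 80]
Step 1: min=26 at 4
  Swap: [26, 91, 48, 74, 51, 36, 80]
Step 2: min=36 at 5
  Swap: [26, 36, 48, 74, 51, 91, 80]

After 2 steps: [26, 36, 48, 74, 51, 91, 80]


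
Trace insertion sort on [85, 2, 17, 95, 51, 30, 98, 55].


Initial: [85, 2, 17, 95, 51, 30, 98, 55]
Insert 2: [2, 85, 17, 95, 51, 30, 98, 55]
Insert 17: [2, 17, 85, 95, 51, 30, 98, 55]
Insert 95: [2, 17, 85, 95, 51, 30, 98, 55]
Insert 51: [2, 17, 51, 85, 95, 30, 98, 55]
Insert 30: [2, 17, 30, 51, 85, 95, 98, 55]
Insert 98: [2, 17, 30, 51, 85, 95, 98, 55]
Insert 55: [2, 17, 30, 51, 55, 85, 95, 98]

Sorted: [2, 17, 30, 51, 55, 85, 95, 98]


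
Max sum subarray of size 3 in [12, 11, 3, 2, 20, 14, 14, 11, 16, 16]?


[0:3]: 26
[1:4]: 16
[2:5]: 25
[3:6]: 36
[4:7]: 48
[5:8]: 39
[6:9]: 41
[7:10]: 43

Max: 48 at [4:7]


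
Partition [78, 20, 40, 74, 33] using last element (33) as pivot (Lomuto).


Pivot: 33
  20 <= 33: swap -> [20, 78, 40, 74, 33]
Place pivot at 1: [20, 33, 40, 74, 78]

Partitioned: [20, 33, 40, 74, 78]


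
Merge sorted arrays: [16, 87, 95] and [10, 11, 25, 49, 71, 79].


Take 10 from B
Take 11 from B
Take 16 from A
Take 25 from B
Take 49 from B
Take 71 from B
Take 79 from B

Merged: [10, 11, 16, 25, 49, 71, 79, 87, 95]


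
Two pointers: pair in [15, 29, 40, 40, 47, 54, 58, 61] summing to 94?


lo=0(15)+hi=7(61)=76
lo=1(29)+hi=7(61)=90
lo=2(40)+hi=7(61)=101
lo=2(40)+hi=6(58)=98
lo=2(40)+hi=5(54)=94

Yes: 40+54=94


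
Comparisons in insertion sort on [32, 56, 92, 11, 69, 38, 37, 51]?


Algorithm: insertion sort
Input: [32, 56, 92, 11, 69, 38, 37, 51]
Sorted: [11, 32, 37, 38, 51, 56, 69, 92]

20


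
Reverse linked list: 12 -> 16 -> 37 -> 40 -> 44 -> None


Step 1: curr=12, set curr.next=prev(None) | reversed so far: 12
Step 2: curr=16, set curr.next=prev(12) | reversed so far: 16 -> 12
Step 3: curr=37, set curr.next=prev(16) | reversed so far: 37 -> 16 -> 12
Step 4: curr=40, set curr.next=prev(37) | reversed so far: 40 -> 37 -> 16 -> 12
Step 5: curr=44, set curr.next=prev(40) | reversed so far: 44 -> 40 -> 37 -> 16 -> 12

44 -> 40 -> 37 -> 16 -> 12 -> None


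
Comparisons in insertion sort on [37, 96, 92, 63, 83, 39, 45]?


Algorithm: insertion sort
Input: [37, 96, 92, 63, 83, 39, 45]
Sorted: [37, 39, 45, 63, 83, 92, 96]

19


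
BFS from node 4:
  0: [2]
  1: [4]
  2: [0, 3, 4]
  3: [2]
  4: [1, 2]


Visit 4, enqueue [1, 2]
Visit 1, enqueue []
Visit 2, enqueue [0, 3]
Visit 0, enqueue []
Visit 3, enqueue []

BFS order: [4, 1, 2, 0, 3]


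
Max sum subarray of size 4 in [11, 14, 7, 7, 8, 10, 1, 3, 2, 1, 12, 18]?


[0:4]: 39
[1:5]: 36
[2:6]: 32
[3:7]: 26
[4:8]: 22
[5:9]: 16
[6:10]: 7
[7:11]: 18
[8:12]: 33

Max: 39 at [0:4]


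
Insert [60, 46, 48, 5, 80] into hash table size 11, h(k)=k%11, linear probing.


Insert 60: h=5 -> slot 5
Insert 46: h=2 -> slot 2
Insert 48: h=4 -> slot 4
Insert 5: h=5, 1 probes -> slot 6
Insert 80: h=3 -> slot 3

Table: [None, None, 46, 80, 48, 60, 5, None, None, None, None]


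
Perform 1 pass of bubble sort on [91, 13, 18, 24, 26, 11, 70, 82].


Initial: [91, 13, 18, 24, 26, 11, 70, 82]
Pass 1: [13, 18, 24, 26, 11, 70, 82, 91] (7 swaps)

After 1 pass: [13, 18, 24, 26, 11, 70, 82, 91]


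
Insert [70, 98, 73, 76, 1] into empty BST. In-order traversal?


Insert 70: root
Insert 98: R from 70
Insert 73: R from 70 -> L from 98
Insert 76: R from 70 -> L from 98 -> R from 73
Insert 1: L from 70

In-order: [1, 70, 73, 76, 98]


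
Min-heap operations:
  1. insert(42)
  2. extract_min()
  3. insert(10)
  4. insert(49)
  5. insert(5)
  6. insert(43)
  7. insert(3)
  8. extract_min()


insert(42) -> [42]
extract_min()->42, []
insert(10) -> [10]
insert(49) -> [10, 49]
insert(5) -> [5, 49, 10]
insert(43) -> [5, 43, 10, 49]
insert(3) -> [3, 5, 10, 49, 43]
extract_min()->3, [5, 43, 10, 49]

Final heap: [5, 43, 10, 49]


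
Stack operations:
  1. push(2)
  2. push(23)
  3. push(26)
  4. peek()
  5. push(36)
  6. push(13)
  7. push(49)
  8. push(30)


push(2) -> [2]
push(23) -> [2, 23]
push(26) -> [2, 23, 26]
peek()->26
push(36) -> [2, 23, 26, 36]
push(13) -> [2, 23, 26, 36, 13]
push(49) -> [2, 23, 26, 36, 13, 49]
push(30) -> [2, 23, 26, 36, 13, 49, 30]

Final stack: [2, 23, 26, 36, 13, 49, 30]


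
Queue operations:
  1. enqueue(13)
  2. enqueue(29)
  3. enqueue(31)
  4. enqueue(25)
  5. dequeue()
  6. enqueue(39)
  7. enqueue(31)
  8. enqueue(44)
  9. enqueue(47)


enqueue(13) -> [13]
enqueue(29) -> [13, 29]
enqueue(31) -> [13, 29, 31]
enqueue(25) -> [13, 29, 31, 25]
dequeue()->13, [29, 31, 25]
enqueue(39) -> [29, 31, 25, 39]
enqueue(31) -> [29, 31, 25, 39, 31]
enqueue(44) -> [29, 31, 25, 39, 31, 44]
enqueue(47) -> [29, 31, 25, 39, 31, 44, 47]

Final queue: [29, 31, 25, 39, 31, 44, 47]


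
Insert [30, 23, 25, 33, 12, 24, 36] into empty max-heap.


Insert 30: [30]
Insert 23: [30, 23]
Insert 25: [30, 23, 25]
Insert 33: [33, 30, 25, 23]
Insert 12: [33, 30, 25, 23, 12]
Insert 24: [33, 30, 25, 23, 12, 24]
Insert 36: [36, 30, 33, 23, 12, 24, 25]

Final heap: [36, 30, 33, 23, 12, 24, 25]


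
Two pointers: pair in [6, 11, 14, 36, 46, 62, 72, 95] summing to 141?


lo=0(6)+hi=7(95)=101
lo=1(11)+hi=7(95)=106
lo=2(14)+hi=7(95)=109
lo=3(36)+hi=7(95)=131
lo=4(46)+hi=7(95)=141

Yes: 46+95=141


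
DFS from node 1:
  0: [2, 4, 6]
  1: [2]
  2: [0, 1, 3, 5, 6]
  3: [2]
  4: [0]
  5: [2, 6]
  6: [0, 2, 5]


Visit 1, push [2]
Visit 2, push [6, 5, 3, 0]
Visit 0, push [6, 4]
Visit 4, push []
Visit 6, push [5]
Visit 5, push []
Visit 3, push []

DFS order: [1, 2, 0, 4, 6, 5, 3]


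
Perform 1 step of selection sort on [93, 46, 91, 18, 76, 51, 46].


Initial: [93, 46, 91, 18, 76, 51, 46]
Step 1: min=18 at 3
  Swap: [18, 46, 91, 93, 76, 51, 46]

After 1 step: [18, 46, 91, 93, 76, 51, 46]


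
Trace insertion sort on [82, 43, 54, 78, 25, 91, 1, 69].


Initial: [82, 43, 54, 78, 25, 91, 1, 69]
Insert 43: [43, 82, 54, 78, 25, 91, 1, 69]
Insert 54: [43, 54, 82, 78, 25, 91, 1, 69]
Insert 78: [43, 54, 78, 82, 25, 91, 1, 69]
Insert 25: [25, 43, 54, 78, 82, 91, 1, 69]
Insert 91: [25, 43, 54, 78, 82, 91, 1, 69]
Insert 1: [1, 25, 43, 54, 78, 82, 91, 69]
Insert 69: [1, 25, 43, 54, 69, 78, 82, 91]

Sorted: [1, 25, 43, 54, 69, 78, 82, 91]


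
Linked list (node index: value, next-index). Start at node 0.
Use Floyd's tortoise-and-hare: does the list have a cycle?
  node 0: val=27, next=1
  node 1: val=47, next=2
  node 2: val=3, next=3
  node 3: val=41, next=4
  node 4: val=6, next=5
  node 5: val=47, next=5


Floyd's tortoise (slow, +1) and hare (fast, +2):
  init: slow=0, fast=0
  step 1: slow=1, fast=2
  step 2: slow=2, fast=4
  step 3: slow=3, fast=5
  step 4: slow=4, fast=5
  step 5: slow=5, fast=5
  slow == fast at node 5: cycle detected

Cycle: yes


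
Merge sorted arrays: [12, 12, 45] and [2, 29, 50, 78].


Take 2 from B
Take 12 from A
Take 12 from A
Take 29 from B
Take 45 from A

Merged: [2, 12, 12, 29, 45, 50, 78]


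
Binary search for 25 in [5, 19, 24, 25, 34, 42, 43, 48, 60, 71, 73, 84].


Step 1: lo=0, hi=11, mid=5, val=42
Step 2: lo=0, hi=4, mid=2, val=24
Step 3: lo=3, hi=4, mid=3, val=25

Found at index 3


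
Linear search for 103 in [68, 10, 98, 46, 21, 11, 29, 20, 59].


i=0: 68!=103
i=1: 10!=103
i=2: 98!=103
i=3: 46!=103
i=4: 21!=103
i=5: 11!=103
i=6: 29!=103
i=7: 20!=103
i=8: 59!=103

Not found, 9 comps


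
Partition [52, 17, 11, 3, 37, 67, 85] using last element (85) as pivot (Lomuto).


Pivot: 85
  52 <= 85: advance i (no swap)
  17 <= 85: advance i (no swap)
  11 <= 85: advance i (no swap)
  3 <= 85: advance i (no swap)
  37 <= 85: advance i (no swap)
  67 <= 85: advance i (no swap)
Place pivot at 6: [52, 17, 11, 3, 37, 67, 85]

Partitioned: [52, 17, 11, 3, 37, 67, 85]


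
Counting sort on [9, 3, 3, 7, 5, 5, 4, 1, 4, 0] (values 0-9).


Input: [9, 3, 3, 7, 5, 5, 4, 1, 4, 0]
Counts: [1, 1, 0, 2, 2, 2, 0, 1, 0, 1]

Sorted: [0, 1, 3, 3, 4, 4, 5, 5, 7, 9]


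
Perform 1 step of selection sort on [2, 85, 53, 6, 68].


Initial: [2, 85, 53, 6, 68]
Step 1: min=2 at 0
  Swap: [2, 85, 53, 6, 68]

After 1 step: [2, 85, 53, 6, 68]


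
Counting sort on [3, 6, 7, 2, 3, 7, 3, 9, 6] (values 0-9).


Input: [3, 6, 7, 2, 3, 7, 3, 9, 6]
Counts: [0, 0, 1, 3, 0, 0, 2, 2, 0, 1]

Sorted: [2, 3, 3, 3, 6, 6, 7, 7, 9]


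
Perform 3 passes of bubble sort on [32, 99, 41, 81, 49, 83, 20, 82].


Initial: [32, 99, 41, 81, 49, 83, 20, 82]
Pass 1: [32, 41, 81, 49, 83, 20, 82, 99] (6 swaps)
Pass 2: [32, 41, 49, 81, 20, 82, 83, 99] (3 swaps)
Pass 3: [32, 41, 49, 20, 81, 82, 83, 99] (1 swaps)

After 3 passes: [32, 41, 49, 20, 81, 82, 83, 99]


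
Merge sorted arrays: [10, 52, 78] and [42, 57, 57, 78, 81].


Take 10 from A
Take 42 from B
Take 52 from A
Take 57 from B
Take 57 from B
Take 78 from A

Merged: [10, 42, 52, 57, 57, 78, 78, 81]


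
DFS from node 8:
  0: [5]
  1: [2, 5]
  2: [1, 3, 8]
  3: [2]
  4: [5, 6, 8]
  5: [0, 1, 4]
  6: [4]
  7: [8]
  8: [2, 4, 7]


Visit 8, push [7, 4, 2]
Visit 2, push [3, 1]
Visit 1, push [5]
Visit 5, push [4, 0]
Visit 0, push []
Visit 4, push [6]
Visit 6, push []
Visit 3, push []
Visit 7, push []

DFS order: [8, 2, 1, 5, 0, 4, 6, 3, 7]


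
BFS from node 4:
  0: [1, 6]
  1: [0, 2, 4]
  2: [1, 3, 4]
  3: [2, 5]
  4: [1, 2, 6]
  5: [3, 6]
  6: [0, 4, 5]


Visit 4, enqueue [1, 2, 6]
Visit 1, enqueue [0]
Visit 2, enqueue [3]
Visit 6, enqueue [5]
Visit 0, enqueue []
Visit 3, enqueue []
Visit 5, enqueue []

BFS order: [4, 1, 2, 6, 0, 3, 5]


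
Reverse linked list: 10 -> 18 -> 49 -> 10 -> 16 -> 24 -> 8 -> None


Step 1: curr=10, set curr.next=prev(None) | reversed so far: 10
Step 2: curr=18, set curr.next=prev(10) | reversed so far: 18 -> 10
Step 3: curr=49, set curr.next=prev(18) | reversed so far: 49 -> 18 -> 10
Step 4: curr=10, set curr.next=prev(49) | reversed so far: 10 -> 49 -> 18 -> 10
Step 5: curr=16, set curr.next=prev(10) | reversed so far: 16 -> 10 -> 49 -> 18 -> 10
Step 6: curr=24, set curr.next=prev(16) | reversed so far: 24 -> 16 -> 10 -> 49 -> 18 -> 10
Step 7: curr=8, set curr.next=prev(24) | reversed so far: 8 -> 24 -> 16 -> 10 -> 49 -> 18 -> 10

8 -> 24 -> 16 -> 10 -> 49 -> 18 -> 10 -> None


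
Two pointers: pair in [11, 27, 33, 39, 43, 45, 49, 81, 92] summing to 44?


lo=0(11)+hi=8(92)=103
lo=0(11)+hi=7(81)=92
lo=0(11)+hi=6(49)=60
lo=0(11)+hi=5(45)=56
lo=0(11)+hi=4(43)=54
lo=0(11)+hi=3(39)=50
lo=0(11)+hi=2(33)=44

Yes: 11+33=44


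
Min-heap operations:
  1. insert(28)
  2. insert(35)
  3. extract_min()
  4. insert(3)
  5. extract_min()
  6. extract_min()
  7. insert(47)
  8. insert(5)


insert(28) -> [28]
insert(35) -> [28, 35]
extract_min()->28, [35]
insert(3) -> [3, 35]
extract_min()->3, [35]
extract_min()->35, []
insert(47) -> [47]
insert(5) -> [5, 47]

Final heap: [5, 47]


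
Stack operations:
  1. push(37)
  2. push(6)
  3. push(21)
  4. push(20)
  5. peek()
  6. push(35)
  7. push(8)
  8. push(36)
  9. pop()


push(37) -> [37]
push(6) -> [37, 6]
push(21) -> [37, 6, 21]
push(20) -> [37, 6, 21, 20]
peek()->20
push(35) -> [37, 6, 21, 20, 35]
push(8) -> [37, 6, 21, 20, 35, 8]
push(36) -> [37, 6, 21, 20, 35, 8, 36]
pop()->36, [37, 6, 21, 20, 35, 8]

Final stack: [37, 6, 21, 20, 35, 8]


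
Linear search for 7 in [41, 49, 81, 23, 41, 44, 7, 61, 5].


i=0: 41!=7
i=1: 49!=7
i=2: 81!=7
i=3: 23!=7
i=4: 41!=7
i=5: 44!=7
i=6: 7==7 found!

Found at 6, 7 comps


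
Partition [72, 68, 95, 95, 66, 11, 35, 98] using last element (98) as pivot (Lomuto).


Pivot: 98
  72 <= 98: advance i (no swap)
  68 <= 98: advance i (no swap)
  95 <= 98: advance i (no swap)
  95 <= 98: advance i (no swap)
  66 <= 98: advance i (no swap)
  11 <= 98: advance i (no swap)
  35 <= 98: advance i (no swap)
Place pivot at 7: [72, 68, 95, 95, 66, 11, 35, 98]

Partitioned: [72, 68, 95, 95, 66, 11, 35, 98]


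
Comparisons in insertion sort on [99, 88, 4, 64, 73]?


Algorithm: insertion sort
Input: [99, 88, 4, 64, 73]
Sorted: [4, 64, 73, 88, 99]

9


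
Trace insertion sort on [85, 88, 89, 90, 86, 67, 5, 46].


Initial: [85, 88, 89, 90, 86, 67, 5, 46]
Insert 88: [85, 88, 89, 90, 86, 67, 5, 46]
Insert 89: [85, 88, 89, 90, 86, 67, 5, 46]
Insert 90: [85, 88, 89, 90, 86, 67, 5, 46]
Insert 86: [85, 86, 88, 89, 90, 67, 5, 46]
Insert 67: [67, 85, 86, 88, 89, 90, 5, 46]
Insert 5: [5, 67, 85, 86, 88, 89, 90, 46]
Insert 46: [5, 46, 67, 85, 86, 88, 89, 90]

Sorted: [5, 46, 67, 85, 86, 88, 89, 90]
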